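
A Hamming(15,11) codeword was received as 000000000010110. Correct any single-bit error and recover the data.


Syndrome = 8: error at position 8

Data: 00000010110 (corrected bit 8)


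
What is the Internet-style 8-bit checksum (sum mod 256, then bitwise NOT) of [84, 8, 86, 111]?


Sum = 289 mod 256 = 33
Complement = 222

222


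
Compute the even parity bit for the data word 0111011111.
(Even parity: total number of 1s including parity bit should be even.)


Number of 1s in data: 8
Parity bit: 0

0


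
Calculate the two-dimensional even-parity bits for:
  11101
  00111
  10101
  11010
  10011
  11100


Row parities: 011111
Column parities: 11010

Row P: 011111, Col P: 11010, Corner: 1


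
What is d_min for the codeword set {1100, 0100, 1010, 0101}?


Comparing all pairs, minimum distance: 1
Can detect 0 errors, correct 0 errors

1


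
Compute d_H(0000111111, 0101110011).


XOR: 0101001100
Count of 1s: 4

4


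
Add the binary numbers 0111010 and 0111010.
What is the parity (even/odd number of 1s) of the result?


0111010 = 58
0111010 = 58
Sum = 116 = 1110100
1s count = 4

even parity (4 ones in 1110100)


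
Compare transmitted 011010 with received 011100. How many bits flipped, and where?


XOR: 000110

2 error(s) at position(s): 3, 4


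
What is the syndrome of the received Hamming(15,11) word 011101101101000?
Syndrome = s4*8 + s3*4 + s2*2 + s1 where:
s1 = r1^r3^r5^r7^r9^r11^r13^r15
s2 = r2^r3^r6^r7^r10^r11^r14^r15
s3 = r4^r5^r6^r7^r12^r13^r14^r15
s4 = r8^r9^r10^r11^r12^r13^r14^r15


s1=1, s2=1, s3=0, s4=1

Syndrome = 11 (error at position 11)


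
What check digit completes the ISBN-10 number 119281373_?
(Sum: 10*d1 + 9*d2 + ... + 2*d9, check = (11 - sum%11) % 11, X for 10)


Weighted sum: 197
197 mod 11 = 10

Check digit: 1


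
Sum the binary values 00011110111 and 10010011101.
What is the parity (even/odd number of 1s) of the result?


00011110111 = 247
10010011101 = 1181
Sum = 1428 = 10110010100
1s count = 5

odd parity (5 ones in 10110010100)


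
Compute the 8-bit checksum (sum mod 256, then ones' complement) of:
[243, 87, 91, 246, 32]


Sum = 699 mod 256 = 187
Complement = 68

68


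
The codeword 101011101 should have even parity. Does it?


Number of 1s: 6

Yes, parity is correct (6 ones)


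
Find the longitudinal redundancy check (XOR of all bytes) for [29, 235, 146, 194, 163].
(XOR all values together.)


XOR chain: 29 ^ 235 ^ 146 ^ 194 ^ 163 = 5

5


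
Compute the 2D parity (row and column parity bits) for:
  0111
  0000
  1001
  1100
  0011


Row parities: 10000
Column parities: 0001

Row P: 10000, Col P: 0001, Corner: 1


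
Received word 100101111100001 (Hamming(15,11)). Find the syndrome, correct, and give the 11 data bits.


Syndrome = 0: no error detected

Data: 00111100001 (no errors)


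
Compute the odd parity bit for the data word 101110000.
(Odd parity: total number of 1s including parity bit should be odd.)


Number of 1s in data: 4
Parity bit: 1

1


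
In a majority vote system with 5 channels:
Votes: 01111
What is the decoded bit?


Ones: 4 out of 5
Threshold: 3

1 (4/5 voted 1)


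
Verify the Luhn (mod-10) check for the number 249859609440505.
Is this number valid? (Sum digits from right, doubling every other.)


Luhn sum = 77
77 mod 10 = 7

Invalid (Luhn sum mod 10 = 7)


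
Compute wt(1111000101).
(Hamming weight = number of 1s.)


Counting 1s in 1111000101

6


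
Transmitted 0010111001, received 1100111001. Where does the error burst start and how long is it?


XOR: 1110000000

Burst at position 0, length 3


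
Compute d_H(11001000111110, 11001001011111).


XOR: 00000001100001
Count of 1s: 3

3


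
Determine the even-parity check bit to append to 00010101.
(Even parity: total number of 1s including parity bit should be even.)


Number of 1s in data: 3
Parity bit: 1

1


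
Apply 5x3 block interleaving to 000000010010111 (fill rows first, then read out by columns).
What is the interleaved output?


Matrix:
  000
  000
  010
  010
  111
Read columns: 000010011100001

000010011100001


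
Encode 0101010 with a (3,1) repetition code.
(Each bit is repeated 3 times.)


Each bit -> 3 copies

000111000111000111000


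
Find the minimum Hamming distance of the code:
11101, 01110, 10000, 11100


Comparing all pairs, minimum distance: 1
Can detect 0 errors, correct 0 errors

1


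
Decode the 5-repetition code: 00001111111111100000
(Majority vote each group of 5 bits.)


Groups: 00001, 11111, 11111, 00000
Majority votes: 0110

0110


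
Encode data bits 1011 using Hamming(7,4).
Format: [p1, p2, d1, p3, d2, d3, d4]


Parity bits: p1=0, p2=1, p3=0

0110011


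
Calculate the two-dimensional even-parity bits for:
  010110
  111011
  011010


Row parities: 111
Column parities: 110111

Row P: 111, Col P: 110111, Corner: 1


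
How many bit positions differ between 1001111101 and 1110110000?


XOR: 0111001101
Count of 1s: 6

6


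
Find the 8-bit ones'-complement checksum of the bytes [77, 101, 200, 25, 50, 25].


Sum = 478 mod 256 = 222
Complement = 33

33


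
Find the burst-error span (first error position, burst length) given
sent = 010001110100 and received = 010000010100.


XOR: 000001100000

Burst at position 5, length 2


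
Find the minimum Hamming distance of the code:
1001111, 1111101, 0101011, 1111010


Comparing all pairs, minimum distance: 3
Can detect 2 errors, correct 1 errors

3


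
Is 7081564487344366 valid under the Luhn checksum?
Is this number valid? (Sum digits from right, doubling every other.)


Luhn sum = 76
76 mod 10 = 6

Invalid (Luhn sum mod 10 = 6)


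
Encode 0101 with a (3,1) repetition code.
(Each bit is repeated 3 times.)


Each bit -> 3 copies

000111000111


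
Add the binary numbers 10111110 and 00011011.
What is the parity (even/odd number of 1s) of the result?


10111110 = 190
00011011 = 27
Sum = 217 = 11011001
1s count = 5

odd parity (5 ones in 11011001)


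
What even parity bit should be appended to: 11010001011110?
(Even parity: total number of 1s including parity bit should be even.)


Number of 1s in data: 8
Parity bit: 0

0


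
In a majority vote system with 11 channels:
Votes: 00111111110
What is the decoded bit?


Ones: 8 out of 11
Threshold: 6

1 (8/11 voted 1)


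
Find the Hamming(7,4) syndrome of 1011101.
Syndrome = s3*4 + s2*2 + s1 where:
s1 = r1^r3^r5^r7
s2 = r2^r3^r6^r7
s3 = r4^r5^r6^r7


s1=0, s2=0, s3=1

Syndrome = 4 (error at position 4)


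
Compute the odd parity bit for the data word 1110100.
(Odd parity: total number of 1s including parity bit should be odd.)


Number of 1s in data: 4
Parity bit: 1

1


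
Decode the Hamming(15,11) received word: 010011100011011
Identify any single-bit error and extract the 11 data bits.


Syndrome = 0: no error detected

Data: 01110011011 (no errors)


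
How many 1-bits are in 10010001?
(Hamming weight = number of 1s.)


Counting 1s in 10010001

3


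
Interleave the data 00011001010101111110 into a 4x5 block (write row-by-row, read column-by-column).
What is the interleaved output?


Matrix:
  00011
  00101
  01011
  11110
Read columns: 00010011010110111110

00010011010110111110


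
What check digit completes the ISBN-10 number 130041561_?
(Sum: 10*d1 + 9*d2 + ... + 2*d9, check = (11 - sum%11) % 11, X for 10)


Weighted sum: 106
106 mod 11 = 7

Check digit: 4


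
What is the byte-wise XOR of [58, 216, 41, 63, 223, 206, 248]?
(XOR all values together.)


XOR chain: 58 ^ 216 ^ 41 ^ 63 ^ 223 ^ 206 ^ 248 = 29

29


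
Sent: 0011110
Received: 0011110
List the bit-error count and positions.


XOR: 0000000

0 errors (received matches sent)


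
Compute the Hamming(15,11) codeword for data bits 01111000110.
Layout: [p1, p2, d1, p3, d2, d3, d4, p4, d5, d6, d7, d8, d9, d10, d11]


Parity bits: p1=0, p2=1, p3=1, p4=1

010111111000110


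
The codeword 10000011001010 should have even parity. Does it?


Number of 1s: 5

No, parity error (5 ones)


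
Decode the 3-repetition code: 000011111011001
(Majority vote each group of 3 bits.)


Groups: 000, 011, 111, 011, 001
Majority votes: 01110

01110


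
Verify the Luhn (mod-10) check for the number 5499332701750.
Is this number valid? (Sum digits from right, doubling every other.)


Luhn sum = 57
57 mod 10 = 7

Invalid (Luhn sum mod 10 = 7)


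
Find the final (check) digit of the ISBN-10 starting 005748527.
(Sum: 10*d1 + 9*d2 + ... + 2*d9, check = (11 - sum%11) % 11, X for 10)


Weighted sum: 193
193 mod 11 = 6

Check digit: 5


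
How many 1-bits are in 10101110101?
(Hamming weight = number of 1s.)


Counting 1s in 10101110101

7


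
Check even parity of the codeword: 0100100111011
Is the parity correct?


Number of 1s: 7

No, parity error (7 ones)


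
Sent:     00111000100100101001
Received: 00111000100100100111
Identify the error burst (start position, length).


XOR: 00000000000000001110

Burst at position 16, length 3


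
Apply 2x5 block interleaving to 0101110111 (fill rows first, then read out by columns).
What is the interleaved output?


Matrix:
  01011
  10111
Read columns: 0110011111

0110011111


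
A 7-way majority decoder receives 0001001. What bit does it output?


Ones: 2 out of 7
Threshold: 4

0 (2/7 voted 1)


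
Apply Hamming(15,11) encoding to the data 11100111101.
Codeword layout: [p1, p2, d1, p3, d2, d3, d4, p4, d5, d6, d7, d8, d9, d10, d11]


Parity bits: p1=1, p2=1, p3=1, p4=1

111111010111101


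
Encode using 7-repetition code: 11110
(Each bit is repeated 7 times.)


Each bit -> 7 copies

11111111111111111111111111110000000


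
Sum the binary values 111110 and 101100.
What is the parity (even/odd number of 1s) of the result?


111110 = 62
101100 = 44
Sum = 106 = 1101010
1s count = 4

even parity (4 ones in 1101010)


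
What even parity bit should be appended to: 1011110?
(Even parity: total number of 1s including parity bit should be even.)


Number of 1s in data: 5
Parity bit: 1

1


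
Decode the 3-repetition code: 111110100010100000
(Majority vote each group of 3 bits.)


Groups: 111, 110, 100, 010, 100, 000
Majority votes: 110000

110000


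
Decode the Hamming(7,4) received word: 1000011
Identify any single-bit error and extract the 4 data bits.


Syndrome = 0: no error detected

Data: 0011 (no errors)


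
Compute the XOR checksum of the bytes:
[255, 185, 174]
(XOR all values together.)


XOR chain: 255 ^ 185 ^ 174 = 232

232


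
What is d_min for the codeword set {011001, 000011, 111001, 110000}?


Comparing all pairs, minimum distance: 1
Can detect 0 errors, correct 0 errors

1


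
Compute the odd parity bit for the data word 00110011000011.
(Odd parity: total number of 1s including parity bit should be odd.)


Number of 1s in data: 6
Parity bit: 1

1


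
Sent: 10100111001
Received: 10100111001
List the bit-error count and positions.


XOR: 00000000000

0 errors (received matches sent)


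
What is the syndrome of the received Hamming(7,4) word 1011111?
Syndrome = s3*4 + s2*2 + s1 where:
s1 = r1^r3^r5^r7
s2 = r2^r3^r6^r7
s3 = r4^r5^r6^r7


s1=0, s2=1, s3=0

Syndrome = 2 (error at position 2)


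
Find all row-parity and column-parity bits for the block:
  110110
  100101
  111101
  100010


Row parities: 0110
Column parities: 001100

Row P: 0110, Col P: 001100, Corner: 0


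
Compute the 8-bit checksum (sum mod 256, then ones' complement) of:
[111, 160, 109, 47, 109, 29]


Sum = 565 mod 256 = 53
Complement = 202

202


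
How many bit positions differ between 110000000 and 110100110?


XOR: 000100110
Count of 1s: 3

3


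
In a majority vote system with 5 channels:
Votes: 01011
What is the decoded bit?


Ones: 3 out of 5
Threshold: 3

1 (3/5 voted 1)


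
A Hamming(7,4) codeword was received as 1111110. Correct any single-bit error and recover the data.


Syndrome = 7: error at position 7

Data: 1111 (corrected bit 7)


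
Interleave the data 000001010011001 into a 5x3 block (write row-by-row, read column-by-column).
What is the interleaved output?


Matrix:
  000
  001
  010
  011
  001
Read columns: 000000011001011

000000011001011


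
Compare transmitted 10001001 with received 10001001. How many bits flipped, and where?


XOR: 00000000

0 errors (received matches sent)


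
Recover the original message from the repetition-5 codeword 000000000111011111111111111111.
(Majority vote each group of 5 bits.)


Groups: 00000, 00001, 11011, 11111, 11111, 11111
Majority votes: 001111

001111


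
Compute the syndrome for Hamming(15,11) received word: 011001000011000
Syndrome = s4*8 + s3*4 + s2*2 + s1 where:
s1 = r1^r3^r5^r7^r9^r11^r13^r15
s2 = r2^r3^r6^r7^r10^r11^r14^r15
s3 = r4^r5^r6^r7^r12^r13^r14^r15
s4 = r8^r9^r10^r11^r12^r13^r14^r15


s1=0, s2=0, s3=0, s4=0

Syndrome = 0 (no error)


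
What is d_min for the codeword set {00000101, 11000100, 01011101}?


Comparing all pairs, minimum distance: 3
Can detect 2 errors, correct 1 errors

3


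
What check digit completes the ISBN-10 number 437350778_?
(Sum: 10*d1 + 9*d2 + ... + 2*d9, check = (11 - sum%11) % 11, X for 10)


Weighted sum: 239
239 mod 11 = 8

Check digit: 3


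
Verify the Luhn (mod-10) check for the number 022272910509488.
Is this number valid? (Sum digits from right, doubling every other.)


Luhn sum = 61
61 mod 10 = 1

Invalid (Luhn sum mod 10 = 1)


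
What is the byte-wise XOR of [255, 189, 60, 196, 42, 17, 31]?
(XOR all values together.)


XOR chain: 255 ^ 189 ^ 60 ^ 196 ^ 42 ^ 17 ^ 31 = 158

158


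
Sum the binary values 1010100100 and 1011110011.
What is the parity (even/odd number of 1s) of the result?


1010100100 = 676
1011110011 = 755
Sum = 1431 = 10110010111
1s count = 7

odd parity (7 ones in 10110010111)


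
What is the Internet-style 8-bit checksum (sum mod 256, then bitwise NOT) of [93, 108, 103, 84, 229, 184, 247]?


Sum = 1048 mod 256 = 24
Complement = 231

231


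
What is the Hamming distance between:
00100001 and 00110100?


XOR: 00010101
Count of 1s: 3

3


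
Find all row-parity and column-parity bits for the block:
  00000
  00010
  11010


Row parities: 011
Column parities: 11000

Row P: 011, Col P: 11000, Corner: 0


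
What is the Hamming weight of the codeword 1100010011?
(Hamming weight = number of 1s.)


Counting 1s in 1100010011

5


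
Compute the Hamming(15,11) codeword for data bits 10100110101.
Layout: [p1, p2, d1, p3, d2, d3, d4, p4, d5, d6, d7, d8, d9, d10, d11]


Parity bits: p1=0, p2=1, p3=1, p4=0

011101000110101


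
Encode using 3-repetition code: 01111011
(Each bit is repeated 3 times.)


Each bit -> 3 copies

000111111111111000111111


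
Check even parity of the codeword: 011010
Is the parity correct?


Number of 1s: 3

No, parity error (3 ones)


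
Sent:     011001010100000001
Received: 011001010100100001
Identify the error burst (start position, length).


XOR: 000000000000100000

Burst at position 12, length 1


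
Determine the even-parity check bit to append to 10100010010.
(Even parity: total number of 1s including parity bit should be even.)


Number of 1s in data: 4
Parity bit: 0

0


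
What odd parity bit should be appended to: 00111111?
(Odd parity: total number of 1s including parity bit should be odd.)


Number of 1s in data: 6
Parity bit: 1

1


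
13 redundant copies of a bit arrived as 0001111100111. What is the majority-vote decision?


Ones: 8 out of 13
Threshold: 7

1 (8/13 voted 1)


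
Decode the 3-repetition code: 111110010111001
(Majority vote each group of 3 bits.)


Groups: 111, 110, 010, 111, 001
Majority votes: 11010

11010


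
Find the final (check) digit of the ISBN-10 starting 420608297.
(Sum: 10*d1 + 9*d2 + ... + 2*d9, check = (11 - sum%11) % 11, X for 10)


Weighted sum: 189
189 mod 11 = 2

Check digit: 9


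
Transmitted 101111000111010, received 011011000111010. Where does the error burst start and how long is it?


XOR: 110100000000000

Burst at position 0, length 4


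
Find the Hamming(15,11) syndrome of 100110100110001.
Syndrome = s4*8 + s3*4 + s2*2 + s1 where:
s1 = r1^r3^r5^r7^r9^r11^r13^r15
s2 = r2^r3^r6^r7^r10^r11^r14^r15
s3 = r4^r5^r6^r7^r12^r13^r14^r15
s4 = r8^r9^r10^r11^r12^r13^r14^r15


s1=1, s2=0, s3=0, s4=1

Syndrome = 9 (error at position 9)


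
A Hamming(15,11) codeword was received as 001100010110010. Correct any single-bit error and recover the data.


Syndrome = 0: no error detected

Data: 10000110010 (no errors)


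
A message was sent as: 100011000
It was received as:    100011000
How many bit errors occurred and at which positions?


XOR: 000000000

0 errors (received matches sent)


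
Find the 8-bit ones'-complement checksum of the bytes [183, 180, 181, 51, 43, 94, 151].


Sum = 883 mod 256 = 115
Complement = 140

140


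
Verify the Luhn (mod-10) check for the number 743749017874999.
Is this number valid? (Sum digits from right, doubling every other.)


Luhn sum = 94
94 mod 10 = 4

Invalid (Luhn sum mod 10 = 4)


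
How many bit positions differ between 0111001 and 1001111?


XOR: 1110110
Count of 1s: 5

5


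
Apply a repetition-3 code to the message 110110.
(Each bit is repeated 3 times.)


Each bit -> 3 copies

111111000111111000


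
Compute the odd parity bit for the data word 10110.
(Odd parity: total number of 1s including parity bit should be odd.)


Number of 1s in data: 3
Parity bit: 0

0


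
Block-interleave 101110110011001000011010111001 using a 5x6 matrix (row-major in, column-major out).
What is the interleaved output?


Matrix:
  101110
  110011
  001000
  011010
  111001
Read columns: 110010101110111100001101001001

110010101110111100001101001001


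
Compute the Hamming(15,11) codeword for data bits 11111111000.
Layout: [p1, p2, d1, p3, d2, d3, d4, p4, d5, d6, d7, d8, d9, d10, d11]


Parity bits: p1=1, p2=1, p3=0, p4=0

111011101111000


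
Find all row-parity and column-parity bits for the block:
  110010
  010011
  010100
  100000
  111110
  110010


Row parities: 110111
Column parities: 011001

Row P: 110111, Col P: 011001, Corner: 1


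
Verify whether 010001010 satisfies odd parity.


Number of 1s: 3

Yes, parity is correct (3 ones)


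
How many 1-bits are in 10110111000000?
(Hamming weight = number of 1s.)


Counting 1s in 10110111000000

6


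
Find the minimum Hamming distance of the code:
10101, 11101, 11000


Comparing all pairs, minimum distance: 1
Can detect 0 errors, correct 0 errors

1


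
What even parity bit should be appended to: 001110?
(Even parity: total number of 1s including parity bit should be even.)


Number of 1s in data: 3
Parity bit: 1

1


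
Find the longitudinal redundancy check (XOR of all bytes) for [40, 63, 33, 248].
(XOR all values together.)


XOR chain: 40 ^ 63 ^ 33 ^ 248 = 206

206


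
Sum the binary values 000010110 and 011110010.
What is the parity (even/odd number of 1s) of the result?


000010110 = 22
011110010 = 242
Sum = 264 = 100001000
1s count = 2

even parity (2 ones in 100001000)


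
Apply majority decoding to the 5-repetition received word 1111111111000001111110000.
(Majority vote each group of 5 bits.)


Groups: 11111, 11111, 00000, 11111, 10000
Majority votes: 11010

11010


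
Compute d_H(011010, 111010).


XOR: 100000
Count of 1s: 1

1


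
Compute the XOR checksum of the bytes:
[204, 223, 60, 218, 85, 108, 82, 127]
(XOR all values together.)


XOR chain: 204 ^ 223 ^ 60 ^ 218 ^ 85 ^ 108 ^ 82 ^ 127 = 225

225


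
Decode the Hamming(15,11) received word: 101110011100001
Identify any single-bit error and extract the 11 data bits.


Syndrome = 7: error at position 7

Data: 11011100001 (corrected bit 7)


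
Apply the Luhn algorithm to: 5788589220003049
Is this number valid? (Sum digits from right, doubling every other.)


Luhn sum = 70
70 mod 10 = 0

Valid (Luhn sum mod 10 = 0)


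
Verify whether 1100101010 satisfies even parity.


Number of 1s: 5

No, parity error (5 ones)


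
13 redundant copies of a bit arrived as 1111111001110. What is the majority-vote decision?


Ones: 10 out of 13
Threshold: 7

1 (10/13 voted 1)


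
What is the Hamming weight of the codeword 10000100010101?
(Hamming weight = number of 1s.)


Counting 1s in 10000100010101

5


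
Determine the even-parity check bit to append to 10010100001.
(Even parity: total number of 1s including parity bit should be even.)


Number of 1s in data: 4
Parity bit: 0

0


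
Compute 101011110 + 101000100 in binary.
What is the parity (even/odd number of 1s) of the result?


101011110 = 350
101000100 = 324
Sum = 674 = 1010100010
1s count = 4

even parity (4 ones in 1010100010)


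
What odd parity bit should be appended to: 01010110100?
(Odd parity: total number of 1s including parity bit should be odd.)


Number of 1s in data: 5
Parity bit: 0

0


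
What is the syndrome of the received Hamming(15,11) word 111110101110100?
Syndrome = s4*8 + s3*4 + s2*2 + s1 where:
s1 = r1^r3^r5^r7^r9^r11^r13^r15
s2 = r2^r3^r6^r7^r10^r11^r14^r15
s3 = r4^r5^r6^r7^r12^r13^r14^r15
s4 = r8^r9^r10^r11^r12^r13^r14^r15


s1=1, s2=1, s3=0, s4=0

Syndrome = 3 (error at position 3)


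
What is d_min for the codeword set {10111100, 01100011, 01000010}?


Comparing all pairs, minimum distance: 2
Can detect 1 errors, correct 0 errors

2


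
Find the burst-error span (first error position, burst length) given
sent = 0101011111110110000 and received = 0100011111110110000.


XOR: 0001000000000000000

Burst at position 3, length 1


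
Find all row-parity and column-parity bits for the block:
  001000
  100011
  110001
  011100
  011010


Row parities: 11111
Column parities: 011100

Row P: 11111, Col P: 011100, Corner: 1


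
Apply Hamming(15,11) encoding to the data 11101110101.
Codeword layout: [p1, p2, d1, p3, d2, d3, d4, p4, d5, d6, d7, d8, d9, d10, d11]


Parity bits: p1=0, p2=1, p3=0, p4=1

011011011110101


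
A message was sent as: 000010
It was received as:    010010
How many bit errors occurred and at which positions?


XOR: 010000

1 error(s) at position(s): 1


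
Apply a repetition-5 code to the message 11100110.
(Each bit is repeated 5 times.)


Each bit -> 5 copies

1111111111111110000000000111111111100000


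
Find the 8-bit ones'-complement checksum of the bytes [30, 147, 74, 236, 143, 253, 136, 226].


Sum = 1245 mod 256 = 221
Complement = 34

34


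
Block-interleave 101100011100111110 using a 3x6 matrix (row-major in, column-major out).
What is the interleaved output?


Matrix:
  101100
  011100
  111110
Read columns: 101011111111001000

101011111111001000


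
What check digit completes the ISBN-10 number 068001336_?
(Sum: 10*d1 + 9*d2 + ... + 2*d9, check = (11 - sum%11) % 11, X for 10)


Weighted sum: 156
156 mod 11 = 2

Check digit: 9


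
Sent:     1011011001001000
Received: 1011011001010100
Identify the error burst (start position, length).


XOR: 0000000000011100

Burst at position 11, length 3


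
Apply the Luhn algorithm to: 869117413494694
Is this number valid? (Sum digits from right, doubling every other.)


Luhn sum = 81
81 mod 10 = 1

Invalid (Luhn sum mod 10 = 1)


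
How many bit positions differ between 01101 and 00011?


XOR: 01110
Count of 1s: 3

3


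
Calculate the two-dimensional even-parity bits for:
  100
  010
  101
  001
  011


Row parities: 11010
Column parities: 001

Row P: 11010, Col P: 001, Corner: 1


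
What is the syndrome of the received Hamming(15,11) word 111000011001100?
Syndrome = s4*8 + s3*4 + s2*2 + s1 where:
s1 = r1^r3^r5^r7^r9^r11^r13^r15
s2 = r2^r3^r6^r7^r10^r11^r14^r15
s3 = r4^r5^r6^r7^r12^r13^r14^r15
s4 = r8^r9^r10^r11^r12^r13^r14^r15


s1=0, s2=0, s3=0, s4=0

Syndrome = 0 (no error)


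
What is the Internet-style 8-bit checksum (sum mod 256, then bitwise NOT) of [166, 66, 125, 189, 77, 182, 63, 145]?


Sum = 1013 mod 256 = 245
Complement = 10

10


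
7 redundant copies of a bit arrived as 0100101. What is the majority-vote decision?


Ones: 3 out of 7
Threshold: 4

0 (3/7 voted 1)


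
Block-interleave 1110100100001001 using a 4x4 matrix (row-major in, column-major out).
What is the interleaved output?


Matrix:
  1110
  1001
  0000
  1001
Read columns: 1101100010000101

1101100010000101


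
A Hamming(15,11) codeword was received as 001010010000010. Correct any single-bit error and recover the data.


Syndrome = 0: no error detected

Data: 11000000010 (no errors)


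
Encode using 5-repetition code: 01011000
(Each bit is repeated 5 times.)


Each bit -> 5 copies

0000011111000001111111111000000000000000


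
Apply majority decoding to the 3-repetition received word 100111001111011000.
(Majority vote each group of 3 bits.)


Groups: 100, 111, 001, 111, 011, 000
Majority votes: 010110

010110


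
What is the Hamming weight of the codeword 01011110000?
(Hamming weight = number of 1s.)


Counting 1s in 01011110000

5


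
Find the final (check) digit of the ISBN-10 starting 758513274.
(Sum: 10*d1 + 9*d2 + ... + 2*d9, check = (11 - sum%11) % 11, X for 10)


Weighted sum: 272
272 mod 11 = 8

Check digit: 3


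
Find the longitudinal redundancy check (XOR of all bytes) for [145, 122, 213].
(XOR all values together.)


XOR chain: 145 ^ 122 ^ 213 = 62

62


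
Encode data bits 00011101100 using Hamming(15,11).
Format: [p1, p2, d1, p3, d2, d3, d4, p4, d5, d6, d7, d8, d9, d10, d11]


Parity bits: p1=1, p2=0, p3=1, p4=0

100100101101100


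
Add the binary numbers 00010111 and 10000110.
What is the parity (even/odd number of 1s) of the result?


00010111 = 23
10000110 = 134
Sum = 157 = 10011101
1s count = 5

odd parity (5 ones in 10011101)


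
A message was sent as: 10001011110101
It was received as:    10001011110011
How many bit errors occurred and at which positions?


XOR: 00000000000110

2 error(s) at position(s): 11, 12


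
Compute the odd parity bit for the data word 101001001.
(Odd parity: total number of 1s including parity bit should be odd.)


Number of 1s in data: 4
Parity bit: 1

1


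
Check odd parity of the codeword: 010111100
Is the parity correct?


Number of 1s: 5

Yes, parity is correct (5 ones)


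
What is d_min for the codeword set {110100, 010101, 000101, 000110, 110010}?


Comparing all pairs, minimum distance: 1
Can detect 0 errors, correct 0 errors

1


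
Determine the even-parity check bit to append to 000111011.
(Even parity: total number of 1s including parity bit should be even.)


Number of 1s in data: 5
Parity bit: 1

1


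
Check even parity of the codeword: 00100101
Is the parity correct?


Number of 1s: 3

No, parity error (3 ones)


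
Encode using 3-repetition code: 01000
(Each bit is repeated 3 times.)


Each bit -> 3 copies

000111000000000


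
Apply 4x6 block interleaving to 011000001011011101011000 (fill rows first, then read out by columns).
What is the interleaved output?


Matrix:
  011000
  001011
  011101
  011000
Read columns: 000010111111001001000110

000010111111001001000110


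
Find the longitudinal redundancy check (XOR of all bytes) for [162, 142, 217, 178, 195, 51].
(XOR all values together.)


XOR chain: 162 ^ 142 ^ 217 ^ 178 ^ 195 ^ 51 = 183

183


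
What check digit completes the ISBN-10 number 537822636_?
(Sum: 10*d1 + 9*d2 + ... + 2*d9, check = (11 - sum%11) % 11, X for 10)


Weighted sum: 256
256 mod 11 = 3

Check digit: 8


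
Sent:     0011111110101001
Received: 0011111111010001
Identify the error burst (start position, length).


XOR: 0000000001111000

Burst at position 9, length 4


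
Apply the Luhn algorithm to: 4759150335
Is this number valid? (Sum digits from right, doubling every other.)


Luhn sum = 46
46 mod 10 = 6

Invalid (Luhn sum mod 10 = 6)


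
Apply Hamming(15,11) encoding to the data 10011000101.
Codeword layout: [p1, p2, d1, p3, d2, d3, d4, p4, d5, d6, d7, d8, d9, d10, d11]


Parity bits: p1=1, p2=1, p3=1, p4=1

111100111000101


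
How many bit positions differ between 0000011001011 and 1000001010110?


XOR: 1000010011101
Count of 1s: 6

6


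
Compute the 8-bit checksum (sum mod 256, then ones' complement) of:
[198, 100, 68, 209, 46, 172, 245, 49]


Sum = 1087 mod 256 = 63
Complement = 192

192


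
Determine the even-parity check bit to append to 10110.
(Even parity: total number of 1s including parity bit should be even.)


Number of 1s in data: 3
Parity bit: 1

1


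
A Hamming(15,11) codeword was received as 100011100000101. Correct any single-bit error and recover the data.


Syndrome = 7: error at position 7

Data: 01100000101 (corrected bit 7)


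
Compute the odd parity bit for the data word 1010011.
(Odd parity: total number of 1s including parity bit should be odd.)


Number of 1s in data: 4
Parity bit: 1

1


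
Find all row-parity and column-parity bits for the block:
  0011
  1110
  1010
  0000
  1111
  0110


Row parities: 010000
Column parities: 1110

Row P: 010000, Col P: 1110, Corner: 1


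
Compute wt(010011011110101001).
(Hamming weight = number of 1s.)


Counting 1s in 010011011110101001

10


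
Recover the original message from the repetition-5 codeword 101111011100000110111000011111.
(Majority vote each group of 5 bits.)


Groups: 10111, 10111, 00000, 11011, 10000, 11111
Majority votes: 110101

110101


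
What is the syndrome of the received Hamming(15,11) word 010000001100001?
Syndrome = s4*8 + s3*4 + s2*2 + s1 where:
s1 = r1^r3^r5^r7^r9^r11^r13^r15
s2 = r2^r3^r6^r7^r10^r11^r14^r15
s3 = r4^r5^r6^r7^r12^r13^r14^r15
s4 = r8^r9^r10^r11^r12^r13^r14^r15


s1=0, s2=1, s3=1, s4=1

Syndrome = 14 (error at position 14)


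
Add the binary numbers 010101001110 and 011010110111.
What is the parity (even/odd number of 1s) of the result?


010101001110 = 1358
011010110111 = 1719
Sum = 3077 = 110000000101
1s count = 4

even parity (4 ones in 110000000101)


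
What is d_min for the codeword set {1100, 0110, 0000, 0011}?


Comparing all pairs, minimum distance: 2
Can detect 1 errors, correct 0 errors

2


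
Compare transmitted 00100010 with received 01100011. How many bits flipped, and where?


XOR: 01000001

2 error(s) at position(s): 1, 7


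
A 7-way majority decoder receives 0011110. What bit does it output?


Ones: 4 out of 7
Threshold: 4

1 (4/7 voted 1)


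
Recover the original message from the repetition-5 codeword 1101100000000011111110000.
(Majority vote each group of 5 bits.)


Groups: 11011, 00000, 00001, 11111, 10000
Majority votes: 10010

10010


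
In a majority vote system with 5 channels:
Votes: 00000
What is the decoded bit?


Ones: 0 out of 5
Threshold: 3

0 (0/5 voted 1)


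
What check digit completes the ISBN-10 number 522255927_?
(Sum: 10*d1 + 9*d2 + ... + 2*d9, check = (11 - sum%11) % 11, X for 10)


Weighted sum: 209
209 mod 11 = 0

Check digit: 0


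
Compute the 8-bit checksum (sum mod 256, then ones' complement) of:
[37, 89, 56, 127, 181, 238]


Sum = 728 mod 256 = 216
Complement = 39

39


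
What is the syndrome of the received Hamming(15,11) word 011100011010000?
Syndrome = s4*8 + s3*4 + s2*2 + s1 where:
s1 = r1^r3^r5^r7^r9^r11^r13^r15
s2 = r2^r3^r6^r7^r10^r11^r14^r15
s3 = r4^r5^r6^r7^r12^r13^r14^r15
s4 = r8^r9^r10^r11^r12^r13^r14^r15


s1=1, s2=1, s3=1, s4=1

Syndrome = 15 (error at position 15)


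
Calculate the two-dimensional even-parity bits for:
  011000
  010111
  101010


Row parities: 001
Column parities: 100101

Row P: 001, Col P: 100101, Corner: 1


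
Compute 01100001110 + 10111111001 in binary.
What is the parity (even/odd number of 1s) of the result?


01100001110 = 782
10111111001 = 1529
Sum = 2311 = 100100000111
1s count = 5

odd parity (5 ones in 100100000111)


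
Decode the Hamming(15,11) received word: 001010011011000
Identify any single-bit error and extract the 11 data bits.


Syndrome = 0: no error detected

Data: 11001011000 (no errors)


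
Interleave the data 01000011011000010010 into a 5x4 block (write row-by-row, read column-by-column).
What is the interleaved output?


Matrix:
  0100
  0011
  0110
  0001
  0010
Read columns: 00000101000110101010

00000101000110101010


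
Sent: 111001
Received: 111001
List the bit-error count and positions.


XOR: 000000

0 errors (received matches sent)


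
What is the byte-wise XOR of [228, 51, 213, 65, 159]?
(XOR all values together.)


XOR chain: 228 ^ 51 ^ 213 ^ 65 ^ 159 = 220

220


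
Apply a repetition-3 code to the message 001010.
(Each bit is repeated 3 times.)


Each bit -> 3 copies

000000111000111000


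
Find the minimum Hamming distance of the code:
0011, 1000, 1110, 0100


Comparing all pairs, minimum distance: 2
Can detect 1 errors, correct 0 errors

2


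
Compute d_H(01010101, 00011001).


XOR: 01001100
Count of 1s: 3

3


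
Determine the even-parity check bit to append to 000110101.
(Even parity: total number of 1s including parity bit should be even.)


Number of 1s in data: 4
Parity bit: 0

0


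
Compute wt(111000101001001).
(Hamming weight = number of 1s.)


Counting 1s in 111000101001001

7


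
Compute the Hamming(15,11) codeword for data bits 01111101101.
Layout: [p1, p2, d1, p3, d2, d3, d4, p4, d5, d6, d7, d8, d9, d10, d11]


Parity bits: p1=1, p2=0, p3=0, p4=1

100011111101101


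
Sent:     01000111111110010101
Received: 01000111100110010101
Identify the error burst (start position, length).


XOR: 00000000011000000000

Burst at position 9, length 2


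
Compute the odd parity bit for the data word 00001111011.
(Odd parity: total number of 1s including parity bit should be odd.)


Number of 1s in data: 6
Parity bit: 1

1


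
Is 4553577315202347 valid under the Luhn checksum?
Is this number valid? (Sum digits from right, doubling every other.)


Luhn sum = 66
66 mod 10 = 6

Invalid (Luhn sum mod 10 = 6)


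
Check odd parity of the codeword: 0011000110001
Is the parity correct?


Number of 1s: 5

Yes, parity is correct (5 ones)


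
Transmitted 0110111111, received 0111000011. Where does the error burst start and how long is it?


XOR: 0001111100

Burst at position 3, length 5


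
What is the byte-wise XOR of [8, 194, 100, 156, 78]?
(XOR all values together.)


XOR chain: 8 ^ 194 ^ 100 ^ 156 ^ 78 = 124

124


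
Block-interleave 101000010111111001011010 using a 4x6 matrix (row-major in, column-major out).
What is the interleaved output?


Matrix:
  101000
  010111
  111001
  011010
Read columns: 101001111011010001010110

101001111011010001010110


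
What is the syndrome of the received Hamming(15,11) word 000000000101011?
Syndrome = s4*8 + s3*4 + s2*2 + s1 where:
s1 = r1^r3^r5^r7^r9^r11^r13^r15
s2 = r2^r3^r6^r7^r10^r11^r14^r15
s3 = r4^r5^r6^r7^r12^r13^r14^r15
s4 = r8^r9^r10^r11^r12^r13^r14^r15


s1=1, s2=1, s3=1, s4=0

Syndrome = 7 (error at position 7)


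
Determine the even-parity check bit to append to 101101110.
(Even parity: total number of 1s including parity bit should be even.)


Number of 1s in data: 6
Parity bit: 0

0


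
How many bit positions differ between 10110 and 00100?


XOR: 10010
Count of 1s: 2

2


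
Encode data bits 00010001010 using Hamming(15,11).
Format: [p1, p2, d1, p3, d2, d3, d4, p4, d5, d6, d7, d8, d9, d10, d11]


Parity bits: p1=1, p2=0, p3=1, p4=0

100100100001010


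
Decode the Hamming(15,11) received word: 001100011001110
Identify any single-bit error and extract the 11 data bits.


Syndrome = 9: error at position 9

Data: 10000001110 (corrected bit 9)


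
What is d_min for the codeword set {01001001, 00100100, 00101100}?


Comparing all pairs, minimum distance: 1
Can detect 0 errors, correct 0 errors

1


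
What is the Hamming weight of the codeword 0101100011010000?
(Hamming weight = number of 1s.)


Counting 1s in 0101100011010000

6


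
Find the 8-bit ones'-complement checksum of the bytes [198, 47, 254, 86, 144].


Sum = 729 mod 256 = 217
Complement = 38

38


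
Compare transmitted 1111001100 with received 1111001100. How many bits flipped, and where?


XOR: 0000000000

0 errors (received matches sent)


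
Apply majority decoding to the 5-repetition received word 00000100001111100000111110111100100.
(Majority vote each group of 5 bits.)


Groups: 00000, 10000, 11111, 00000, 11111, 01111, 00100
Majority votes: 0010110

0010110


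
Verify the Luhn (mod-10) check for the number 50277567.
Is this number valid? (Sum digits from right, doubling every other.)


Luhn sum = 32
32 mod 10 = 2

Invalid (Luhn sum mod 10 = 2)


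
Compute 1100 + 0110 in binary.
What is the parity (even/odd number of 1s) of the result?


1100 = 12
0110 = 6
Sum = 18 = 10010
1s count = 2

even parity (2 ones in 10010)


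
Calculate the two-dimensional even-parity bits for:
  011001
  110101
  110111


Row parities: 101
Column parities: 011011

Row P: 101, Col P: 011011, Corner: 0


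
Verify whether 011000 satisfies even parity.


Number of 1s: 2

Yes, parity is correct (2 ones)


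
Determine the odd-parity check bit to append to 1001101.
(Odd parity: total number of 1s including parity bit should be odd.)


Number of 1s in data: 4
Parity bit: 1

1


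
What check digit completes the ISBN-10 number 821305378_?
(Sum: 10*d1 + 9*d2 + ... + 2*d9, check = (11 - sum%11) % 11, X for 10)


Weighted sum: 201
201 mod 11 = 3

Check digit: 8


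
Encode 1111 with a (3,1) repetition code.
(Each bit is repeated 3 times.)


Each bit -> 3 copies

111111111111


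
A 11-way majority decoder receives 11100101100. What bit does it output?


Ones: 6 out of 11
Threshold: 6

1 (6/11 voted 1)


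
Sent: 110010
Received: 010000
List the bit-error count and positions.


XOR: 100010

2 error(s) at position(s): 0, 4


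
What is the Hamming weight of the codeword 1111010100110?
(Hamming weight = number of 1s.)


Counting 1s in 1111010100110

8


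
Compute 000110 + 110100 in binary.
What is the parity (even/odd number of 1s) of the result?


000110 = 6
110100 = 52
Sum = 58 = 111010
1s count = 4

even parity (4 ones in 111010)


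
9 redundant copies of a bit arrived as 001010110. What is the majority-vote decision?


Ones: 4 out of 9
Threshold: 5

0 (4/9 voted 1)


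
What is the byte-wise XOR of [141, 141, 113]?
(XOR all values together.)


XOR chain: 141 ^ 141 ^ 113 = 113

113


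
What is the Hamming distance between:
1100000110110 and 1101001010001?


XOR: 0001001100111
Count of 1s: 6

6


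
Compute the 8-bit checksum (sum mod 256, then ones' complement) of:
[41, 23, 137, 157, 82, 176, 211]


Sum = 827 mod 256 = 59
Complement = 196

196


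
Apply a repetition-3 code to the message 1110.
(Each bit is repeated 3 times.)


Each bit -> 3 copies

111111111000


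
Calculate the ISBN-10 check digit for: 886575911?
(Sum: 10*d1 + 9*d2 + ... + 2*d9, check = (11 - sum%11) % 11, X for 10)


Weighted sum: 343
343 mod 11 = 2

Check digit: 9


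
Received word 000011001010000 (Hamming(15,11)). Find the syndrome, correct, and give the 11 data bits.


Syndrome = 1: error at position 1

Data: 01101010000 (corrected bit 1)
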